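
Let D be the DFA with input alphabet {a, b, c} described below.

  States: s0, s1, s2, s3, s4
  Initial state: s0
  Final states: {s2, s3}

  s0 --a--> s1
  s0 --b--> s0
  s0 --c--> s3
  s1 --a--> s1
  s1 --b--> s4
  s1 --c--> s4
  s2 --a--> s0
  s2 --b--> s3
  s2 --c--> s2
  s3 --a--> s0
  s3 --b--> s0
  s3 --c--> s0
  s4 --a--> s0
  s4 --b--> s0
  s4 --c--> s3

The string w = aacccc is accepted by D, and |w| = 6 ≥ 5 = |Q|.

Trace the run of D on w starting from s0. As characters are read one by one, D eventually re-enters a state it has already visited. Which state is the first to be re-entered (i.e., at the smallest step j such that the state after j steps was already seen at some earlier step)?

Run of D on w = a a c c c c:
  step 0: s0  (start)
  step 1: s1  (read a: s0→s1)
  step 2: s1  (read a: s1→s1)   ← first repeat (s1 seen earlier)
  step 3: s4  (read c: s1→s4)
  step 4: s3  (read c: s4→s3)
  step 5: s0  (read c: s3→s0)
  step 6: s3  (read c: s0→s3)

The earliest repeat is at step j = 2: D is in s1, which it already visited at step i = 1.

s1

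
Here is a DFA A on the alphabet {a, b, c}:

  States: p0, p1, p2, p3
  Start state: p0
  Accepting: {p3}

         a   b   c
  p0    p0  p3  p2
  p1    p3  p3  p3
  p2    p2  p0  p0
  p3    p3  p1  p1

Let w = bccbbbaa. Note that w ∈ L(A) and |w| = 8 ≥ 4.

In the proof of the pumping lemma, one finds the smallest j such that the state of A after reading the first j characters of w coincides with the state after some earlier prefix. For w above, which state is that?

Run of A on w = b c c b b b a a:
  step 0: p0  (start)
  step 1: p3  (read b: p0→p3)
  step 2: p1  (read c: p3→p1)
  step 3: p3  (read c: p1→p3)   ← first repeat (p3 seen earlier)
  step 4: p1  (read b: p3→p1)
  step 5: p3  (read b: p1→p3)
  step 6: p1  (read b: p3→p1)
  step 7: p3  (read a: p1→p3)
  step 8: p3  (read a: p3→p3)

The earliest repeat is at step j = 3: A is in p3, which it already visited at step i = 1.

p3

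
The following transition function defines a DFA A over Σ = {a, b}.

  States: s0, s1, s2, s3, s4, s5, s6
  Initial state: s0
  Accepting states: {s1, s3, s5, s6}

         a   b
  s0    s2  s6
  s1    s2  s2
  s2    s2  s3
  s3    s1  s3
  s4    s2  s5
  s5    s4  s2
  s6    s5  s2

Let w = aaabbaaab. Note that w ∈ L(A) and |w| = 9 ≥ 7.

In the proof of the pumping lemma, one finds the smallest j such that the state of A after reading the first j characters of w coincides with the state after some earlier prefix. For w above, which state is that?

s2

Run of A on w = a a a b b a a a b:
  step 0: s0  (start)
  step 1: s2  (read a: s0→s2)
  step 2: s2  (read a: s2→s2)   ← first repeat (s2 seen earlier)
  step 3: s2  (read a: s2→s2)
  step 4: s3  (read b: s2→s3)
  step 5: s3  (read b: s3→s3)
  step 6: s1  (read a: s3→s1)
  step 7: s2  (read a: s1→s2)
  step 8: s2  (read a: s2→s2)
  step 9: s3  (read b: s2→s3)

The earliest repeat is at step j = 2: A is in s2, which it already visited at step i = 1.
The DFA has 7 states, so the proof of the pumping lemma guarantees a repeated state among the first 7+1 visited; the segment between the two visits is the pumpable y.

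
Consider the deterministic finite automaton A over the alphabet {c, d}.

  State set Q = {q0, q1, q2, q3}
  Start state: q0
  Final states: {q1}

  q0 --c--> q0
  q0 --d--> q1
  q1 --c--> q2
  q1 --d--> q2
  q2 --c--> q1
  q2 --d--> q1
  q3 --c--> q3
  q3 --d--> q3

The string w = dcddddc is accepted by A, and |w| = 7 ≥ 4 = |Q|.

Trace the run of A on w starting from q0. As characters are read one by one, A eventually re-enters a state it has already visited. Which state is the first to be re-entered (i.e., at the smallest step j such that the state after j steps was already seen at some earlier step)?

q1

State sequence: q0 -d-> q1 -c-> q2 -d-> q1 -d-> q2 -d-> q1 -d-> q2 -c-> q1
First repeat at step 3: q1 was already visited.

The earliest repeat is at step j = 3: A is in q1, which it already visited at step i = 1.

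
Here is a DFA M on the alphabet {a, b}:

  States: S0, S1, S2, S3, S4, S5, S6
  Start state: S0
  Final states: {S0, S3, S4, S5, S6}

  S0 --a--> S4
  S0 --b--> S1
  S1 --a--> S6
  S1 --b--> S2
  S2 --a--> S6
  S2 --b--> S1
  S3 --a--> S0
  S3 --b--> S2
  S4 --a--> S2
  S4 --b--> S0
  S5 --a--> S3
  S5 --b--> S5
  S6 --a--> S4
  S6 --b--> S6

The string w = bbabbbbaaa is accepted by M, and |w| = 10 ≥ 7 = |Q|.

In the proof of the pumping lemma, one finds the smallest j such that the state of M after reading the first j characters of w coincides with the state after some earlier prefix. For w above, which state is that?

S6

Run of M on w = b b a b b b b a a a:
  step 0: S0  (start)
  step 1: S1  (read b: S0→S1)
  step 2: S2  (read b: S1→S2)
  step 3: S6  (read a: S2→S6)
  step 4: S6  (read b: S6→S6)   ← first repeat (S6 seen earlier)
  step 5: S6  (read b: S6→S6)
  step 6: S6  (read b: S6→S6)
  step 7: S6  (read b: S6→S6)
  step 8: S4  (read a: S6→S4)
  step 9: S2  (read a: S4→S2)
  step 10: S6  (read a: S2→S6)

The earliest repeat is at step j = 4: M is in S6, which it already visited at step i = 3.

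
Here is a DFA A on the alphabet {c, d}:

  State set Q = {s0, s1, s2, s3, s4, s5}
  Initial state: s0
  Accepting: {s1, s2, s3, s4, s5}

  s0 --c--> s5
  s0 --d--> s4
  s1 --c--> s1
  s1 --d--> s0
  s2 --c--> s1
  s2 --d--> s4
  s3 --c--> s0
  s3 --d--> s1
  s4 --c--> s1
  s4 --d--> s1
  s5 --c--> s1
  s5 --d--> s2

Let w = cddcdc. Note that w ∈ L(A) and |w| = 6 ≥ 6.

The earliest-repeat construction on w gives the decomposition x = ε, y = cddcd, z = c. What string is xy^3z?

xy^3z = ε·cddcd·cddcd·cddcd·c = cddcdcddcdcddcdc.
Reading y = cddcd takes A from s0 back to s0, so after x·y·y·y the machine is still in s0, and z then leads to the accepting state s5. Hence cddcdcddcdcddcdc ∈ L(A).

cddcdcddcdcddcdc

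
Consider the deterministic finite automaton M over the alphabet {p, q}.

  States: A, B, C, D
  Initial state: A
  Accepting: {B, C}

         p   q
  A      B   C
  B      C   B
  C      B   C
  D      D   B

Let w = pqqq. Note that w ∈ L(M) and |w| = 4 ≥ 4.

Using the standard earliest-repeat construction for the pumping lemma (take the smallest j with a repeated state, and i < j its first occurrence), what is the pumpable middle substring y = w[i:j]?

State sequence: A -p-> B -q-> B -q-> B -q-> B
First repeat at step 2: B was already visited.

So i = 1, j = 2, giving x = w[0:1] = p, y = w[1:2] = q, z = w[2:4] = qq.
Check: |xy| = 2 ≤ 4 and |y| = 1 ≥ 1. Reading y takes M from B back to B, so every xyⁱz is accepted.
Since M has 4 states, any run of length ≥ 4 visits 4+1 states, so by pigeonhole some state repeats within the first 4 steps — that repeat gives the pumpable loop.

q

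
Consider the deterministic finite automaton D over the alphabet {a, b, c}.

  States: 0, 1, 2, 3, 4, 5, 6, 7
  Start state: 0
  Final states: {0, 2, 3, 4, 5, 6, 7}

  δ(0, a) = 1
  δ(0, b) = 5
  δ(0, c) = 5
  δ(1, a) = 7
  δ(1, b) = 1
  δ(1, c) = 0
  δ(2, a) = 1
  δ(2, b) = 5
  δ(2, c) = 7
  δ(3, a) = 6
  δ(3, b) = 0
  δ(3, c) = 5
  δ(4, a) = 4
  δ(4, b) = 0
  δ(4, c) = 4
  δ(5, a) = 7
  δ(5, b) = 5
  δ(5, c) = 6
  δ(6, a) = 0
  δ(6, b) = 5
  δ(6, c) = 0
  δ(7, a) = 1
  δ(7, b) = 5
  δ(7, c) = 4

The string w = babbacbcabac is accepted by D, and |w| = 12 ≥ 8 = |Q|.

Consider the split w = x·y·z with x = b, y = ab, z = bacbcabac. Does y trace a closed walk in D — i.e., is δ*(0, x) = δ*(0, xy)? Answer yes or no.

yes

State sequence: 0 -b-> 5 -a-> 7 -b-> 5

After x (step 1): 5. After xy (step 3): 5.
They match, so y = ab drives D around a cycle from 5 back to itself; pumping y any number of times keeps D in 5 before reading z, and xyⁱz ∈ L(D) for every i ≥ 0.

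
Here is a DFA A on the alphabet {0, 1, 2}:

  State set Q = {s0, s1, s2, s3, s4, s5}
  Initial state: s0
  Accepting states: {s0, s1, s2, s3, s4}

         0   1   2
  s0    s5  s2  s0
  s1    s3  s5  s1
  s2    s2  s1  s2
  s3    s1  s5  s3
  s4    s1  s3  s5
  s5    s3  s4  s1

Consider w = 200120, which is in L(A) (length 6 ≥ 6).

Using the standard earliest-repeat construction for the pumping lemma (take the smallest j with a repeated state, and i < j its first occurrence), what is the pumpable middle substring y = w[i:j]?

Run of A on w = 2 0 0 1 2 0:
  step 0: s0  (start)
  step 1: s0  (read 2: s0→s0)   ← first repeat (s0 seen earlier)
  step 2: s5  (read 0: s0→s5)
  step 3: s3  (read 0: s5→s3)
  step 4: s5  (read 1: s3→s5)
  step 5: s1  (read 2: s5→s1)
  step 6: s3  (read 0: s1→s3)

So i = 0, j = 1, giving x = w[0:0] = ε, y = w[0:1] = 2, z = w[1:6] = 00120.
Check: |xy| = 1 ≤ 6 and |y| = 1 ≥ 1. Reading y takes A from s0 back to s0, so every xyⁱz is accepted.

2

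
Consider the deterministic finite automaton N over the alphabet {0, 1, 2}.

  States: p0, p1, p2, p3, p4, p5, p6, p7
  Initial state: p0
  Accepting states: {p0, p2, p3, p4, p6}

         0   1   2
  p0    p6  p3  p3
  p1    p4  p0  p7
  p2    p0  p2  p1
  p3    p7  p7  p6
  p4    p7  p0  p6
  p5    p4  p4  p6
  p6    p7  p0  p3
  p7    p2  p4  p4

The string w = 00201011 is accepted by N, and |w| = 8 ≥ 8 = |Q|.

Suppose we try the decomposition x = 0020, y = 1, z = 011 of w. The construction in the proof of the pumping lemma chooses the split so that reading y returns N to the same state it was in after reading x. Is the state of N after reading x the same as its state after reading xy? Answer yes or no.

no

Run of N on the first 5 characters of w = 0 0 2 0 1:
  step 0: p0  (start)
  step 1: p6  (read 0: p0→p6)
  step 2: p7  (read 0: p6→p7)
  step 3: p4  (read 2: p7→p4)
  step 4: p7  (read 0: p4→p7)
  step 5: p4  (read 1: p7→p4)

After x (step 4): p7. After xy (step 5): p4.
They differ (p7 ≠ p4), so y is not a cycle from the state after x; this split is not the one the pumping-lemma construction produces, and pumping y need not keep the string in L(N).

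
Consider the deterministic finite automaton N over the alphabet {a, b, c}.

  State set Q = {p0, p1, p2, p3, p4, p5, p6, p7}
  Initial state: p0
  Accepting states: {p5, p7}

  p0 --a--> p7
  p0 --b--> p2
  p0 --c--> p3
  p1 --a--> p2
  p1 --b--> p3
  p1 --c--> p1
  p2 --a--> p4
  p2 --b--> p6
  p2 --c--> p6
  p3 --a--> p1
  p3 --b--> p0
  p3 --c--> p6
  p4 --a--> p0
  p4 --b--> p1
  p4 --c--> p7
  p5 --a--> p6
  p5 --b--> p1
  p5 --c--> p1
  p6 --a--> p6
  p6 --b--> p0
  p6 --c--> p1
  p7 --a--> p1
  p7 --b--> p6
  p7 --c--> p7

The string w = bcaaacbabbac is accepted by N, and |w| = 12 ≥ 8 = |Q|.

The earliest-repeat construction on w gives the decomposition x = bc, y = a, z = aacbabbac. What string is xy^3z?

xy^3z = bc·a·a·a·aacbabbac = bcaaaaacbabbac.
Reading y = a takes N from p6 back to p6, so after x·y·y·y the machine is still in p6, and z then leads to the accepting state p7. Hence bcaaaaacbabbac ∈ L(N).

bcaaaaacbabbac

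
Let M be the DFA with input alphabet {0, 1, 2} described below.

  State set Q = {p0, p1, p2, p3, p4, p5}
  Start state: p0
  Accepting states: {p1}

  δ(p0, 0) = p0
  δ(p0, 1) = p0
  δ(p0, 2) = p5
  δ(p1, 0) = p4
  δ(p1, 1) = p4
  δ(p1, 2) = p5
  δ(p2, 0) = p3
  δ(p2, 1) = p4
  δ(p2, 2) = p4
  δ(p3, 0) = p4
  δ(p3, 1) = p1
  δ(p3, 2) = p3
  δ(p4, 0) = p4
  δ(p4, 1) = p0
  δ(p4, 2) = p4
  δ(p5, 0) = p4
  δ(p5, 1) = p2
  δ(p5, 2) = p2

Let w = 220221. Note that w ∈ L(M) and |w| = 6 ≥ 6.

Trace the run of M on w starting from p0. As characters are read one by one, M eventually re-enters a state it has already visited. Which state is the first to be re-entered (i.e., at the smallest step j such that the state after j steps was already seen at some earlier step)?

p3

Run of M on w = 2 2 0 2 2 1:
  step 0: p0  (start)
  step 1: p5  (read 2: p0→p5)
  step 2: p2  (read 2: p5→p2)
  step 3: p3  (read 0: p2→p3)
  step 4: p3  (read 2: p3→p3)   ← first repeat (p3 seen earlier)
  step 5: p3  (read 2: p3→p3)
  step 6: p1  (read 1: p3→p1)

The earliest repeat is at step j = 4: M is in p3, which it already visited at step i = 3.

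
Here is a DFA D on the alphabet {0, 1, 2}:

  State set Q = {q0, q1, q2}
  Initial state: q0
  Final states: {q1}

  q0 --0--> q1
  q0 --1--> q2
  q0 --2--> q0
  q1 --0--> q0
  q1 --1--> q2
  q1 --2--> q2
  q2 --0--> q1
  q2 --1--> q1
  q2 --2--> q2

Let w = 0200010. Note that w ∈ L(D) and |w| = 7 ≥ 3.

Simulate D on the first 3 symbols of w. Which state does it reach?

q1

Run of D on the first 3 characters of w = 0 2 0:
  step 0: q0  (start)
  step 1: q1  (read 0: q0→q1)
  step 2: q2  (read 2: q1→q2)
  step 3: q1  (read 0: q2→q1)

After reading 3 characters, D is in state q1.
(This kind of state-tracing is the core of the pumping-lemma construction: with 3 states, pigeonhole forces a repeat within the first 3 steps.)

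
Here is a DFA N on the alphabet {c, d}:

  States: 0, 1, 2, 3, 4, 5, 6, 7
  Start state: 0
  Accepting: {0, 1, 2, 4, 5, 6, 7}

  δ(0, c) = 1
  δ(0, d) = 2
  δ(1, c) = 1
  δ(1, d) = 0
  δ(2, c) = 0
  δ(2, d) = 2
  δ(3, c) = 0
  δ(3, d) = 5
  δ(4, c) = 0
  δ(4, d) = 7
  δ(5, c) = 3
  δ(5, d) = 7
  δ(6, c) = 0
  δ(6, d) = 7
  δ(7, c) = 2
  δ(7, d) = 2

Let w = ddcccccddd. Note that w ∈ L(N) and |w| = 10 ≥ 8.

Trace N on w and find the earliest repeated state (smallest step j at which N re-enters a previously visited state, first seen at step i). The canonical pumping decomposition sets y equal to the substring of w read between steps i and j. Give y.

d

State sequence: 0 -d-> 2 -d-> 2 -c-> 0 -c-> 1 -c-> 1 -c-> 1 -c-> 1 -d-> 0 -d-> 2 -d-> 2
First repeat at step 2: 2 was already visited.

So i = 1, j = 2, giving x = w[0:1] = d, y = w[1:2] = d, z = w[2:10] = cccccddd.
Check: |xy| = 2 ≤ 8 and |y| = 1 ≥ 1. Reading y takes N from 2 back to 2, so every xyⁱz is accepted.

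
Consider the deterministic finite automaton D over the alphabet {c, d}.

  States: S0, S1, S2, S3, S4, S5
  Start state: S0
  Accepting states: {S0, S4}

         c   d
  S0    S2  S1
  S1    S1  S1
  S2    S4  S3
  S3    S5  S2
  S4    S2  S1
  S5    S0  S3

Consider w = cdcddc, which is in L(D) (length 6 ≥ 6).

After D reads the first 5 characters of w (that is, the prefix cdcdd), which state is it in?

S2

Run of D on the first 5 characters of w = c d c d d:
  step 0: S0  (start)
  step 1: S2  (read c: S0→S2)
  step 2: S3  (read d: S2→S3)
  step 3: S5  (read c: S3→S5)
  step 4: S3  (read d: S5→S3)
  step 5: S2  (read d: S3→S2)

After reading 5 characters, D is in state S2.
(This kind of state-tracing is the core of the pumping-lemma construction: with 6 states, pigeonhole forces a repeat within the first 6 steps.)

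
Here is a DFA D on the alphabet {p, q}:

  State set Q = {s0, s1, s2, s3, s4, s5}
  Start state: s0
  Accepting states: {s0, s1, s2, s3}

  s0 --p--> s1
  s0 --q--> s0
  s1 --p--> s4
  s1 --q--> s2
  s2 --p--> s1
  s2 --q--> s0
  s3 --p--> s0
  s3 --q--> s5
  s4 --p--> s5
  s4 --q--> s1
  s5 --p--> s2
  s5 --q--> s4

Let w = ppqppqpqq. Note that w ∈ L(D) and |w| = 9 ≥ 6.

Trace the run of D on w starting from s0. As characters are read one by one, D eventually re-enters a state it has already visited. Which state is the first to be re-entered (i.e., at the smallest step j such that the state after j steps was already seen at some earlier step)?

State sequence: s0 -p-> s1 -p-> s4 -q-> s1 -p-> s4 -p-> s5 -q-> s4 -p-> s5 -q-> s4 -q-> s1
First repeat at step 3: s1 was already visited.

The earliest repeat is at step j = 3: D is in s1, which it already visited at step i = 1.
The DFA has 6 states, so the proof of the pumping lemma guarantees a repeated state among the first 6+1 visited; the segment between the two visits is the pumpable y.

s1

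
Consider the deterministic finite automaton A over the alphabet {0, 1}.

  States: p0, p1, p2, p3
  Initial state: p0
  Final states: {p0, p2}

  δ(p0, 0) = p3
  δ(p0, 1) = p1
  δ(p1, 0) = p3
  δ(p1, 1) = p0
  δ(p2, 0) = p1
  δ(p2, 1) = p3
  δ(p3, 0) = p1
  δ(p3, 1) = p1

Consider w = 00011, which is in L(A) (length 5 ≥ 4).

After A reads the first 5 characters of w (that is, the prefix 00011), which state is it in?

p0

Run of A on the first 5 characters of w = 0 0 0 1 1:
  step 0: p0  (start)
  step 1: p3  (read 0: p0→p3)
  step 2: p1  (read 0: p3→p1)
  step 3: p3  (read 0: p1→p3)
  step 4: p1  (read 1: p3→p1)
  step 5: p0  (read 1: p1→p0)

After reading 5 characters, A is in state p0.
(This kind of state-tracing is the core of the pumping-lemma construction: with 4 states, pigeonhole forces a repeat within the first 4 steps.)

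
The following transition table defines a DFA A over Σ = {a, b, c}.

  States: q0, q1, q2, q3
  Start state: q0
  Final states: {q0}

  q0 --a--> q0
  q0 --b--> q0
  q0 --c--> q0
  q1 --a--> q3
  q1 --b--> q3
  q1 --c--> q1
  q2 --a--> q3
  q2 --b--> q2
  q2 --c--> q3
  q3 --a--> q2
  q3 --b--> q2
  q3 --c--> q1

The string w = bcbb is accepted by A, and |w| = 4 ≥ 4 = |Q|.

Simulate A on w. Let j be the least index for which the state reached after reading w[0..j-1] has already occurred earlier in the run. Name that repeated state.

Run of A on w = b c b b:
  step 0: q0  (start)
  step 1: q0  (read b: q0→q0)   ← first repeat (q0 seen earlier)
  step 2: q0  (read c: q0→q0)
  step 3: q0  (read b: q0→q0)
  step 4: q0  (read b: q0→q0)

The earliest repeat is at step j = 1: A is in q0, which it already visited at step i = 0.
With |Q| = 4, pigeonhole forces a state repeat no later than step 4; the substring read between the first and second visits to that state can be pumped.

q0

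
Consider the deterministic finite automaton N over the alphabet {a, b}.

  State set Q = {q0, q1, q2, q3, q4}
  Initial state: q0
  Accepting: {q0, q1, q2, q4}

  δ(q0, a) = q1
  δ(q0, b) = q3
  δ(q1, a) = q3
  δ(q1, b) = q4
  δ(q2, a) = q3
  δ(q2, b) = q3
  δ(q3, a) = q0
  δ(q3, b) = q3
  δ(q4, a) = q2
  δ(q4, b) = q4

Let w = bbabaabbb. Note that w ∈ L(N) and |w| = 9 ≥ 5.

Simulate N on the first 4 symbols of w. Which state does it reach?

State sequence: q0 -b-> q3 -b-> q3 -a-> q0 -b-> q3

After reading 4 characters, N is in state q3.

q3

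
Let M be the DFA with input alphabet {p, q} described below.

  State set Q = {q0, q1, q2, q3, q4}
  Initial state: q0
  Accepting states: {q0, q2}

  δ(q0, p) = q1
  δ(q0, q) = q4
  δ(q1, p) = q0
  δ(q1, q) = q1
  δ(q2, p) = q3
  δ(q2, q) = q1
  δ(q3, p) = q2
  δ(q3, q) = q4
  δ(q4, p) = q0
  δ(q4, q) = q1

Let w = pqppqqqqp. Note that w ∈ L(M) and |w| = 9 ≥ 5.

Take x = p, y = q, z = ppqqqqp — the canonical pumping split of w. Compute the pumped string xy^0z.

xy⁰z = xz = p·ppqqqqp = pppqqqqp.
Reading y = q takes M from q1 back to q1, so after x the machine is still in q1, and z then leads to the accepting state q0. Hence pppqqqqp ∈ L(M).

pppqqqqp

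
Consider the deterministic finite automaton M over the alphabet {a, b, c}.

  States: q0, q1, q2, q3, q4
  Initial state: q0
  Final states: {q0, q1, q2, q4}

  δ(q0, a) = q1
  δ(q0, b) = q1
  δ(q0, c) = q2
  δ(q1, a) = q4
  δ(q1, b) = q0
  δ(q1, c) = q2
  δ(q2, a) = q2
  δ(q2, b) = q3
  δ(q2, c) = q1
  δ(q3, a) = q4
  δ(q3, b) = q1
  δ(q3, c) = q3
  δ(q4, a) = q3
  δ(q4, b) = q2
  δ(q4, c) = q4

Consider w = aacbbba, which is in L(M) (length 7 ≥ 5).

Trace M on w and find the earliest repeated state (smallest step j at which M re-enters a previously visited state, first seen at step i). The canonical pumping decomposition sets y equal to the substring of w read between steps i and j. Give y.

c

State sequence: q0 -a-> q1 -a-> q4 -c-> q4 -b-> q2 -b-> q3 -b-> q1 -a-> q4
First repeat at step 3: q4 was already visited.

So i = 2, j = 3, giving x = w[0:2] = aa, y = w[2:3] = c, z = w[3:7] = bbba.
Check: |xy| = 3 ≤ 5 and |y| = 1 ≥ 1. Reading y takes M from q4 back to q4, so every xyⁱz is accepted.
Pumping length from the standard proof: p = 5 (the number of states). The repeated state found above gives |xy| = j ≤ 5 and |y| = j − i ≥ 1.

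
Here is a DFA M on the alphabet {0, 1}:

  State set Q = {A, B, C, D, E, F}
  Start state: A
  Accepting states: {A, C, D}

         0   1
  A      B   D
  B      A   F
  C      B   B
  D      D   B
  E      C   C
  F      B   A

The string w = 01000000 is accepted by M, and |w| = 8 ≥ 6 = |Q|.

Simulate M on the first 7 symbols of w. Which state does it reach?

Run of M on the first 7 characters of w = 0 1 0 0 0 0 0:
  step 0: A  (start)
  step 1: B  (read 0: A→B)
  step 2: F  (read 1: B→F)
  step 3: B  (read 0: F→B)
  step 4: A  (read 0: B→A)
  step 5: B  (read 0: A→B)
  step 6: A  (read 0: B→A)
  step 7: B  (read 0: A→B)

After reading 7 characters, M is in state B.

B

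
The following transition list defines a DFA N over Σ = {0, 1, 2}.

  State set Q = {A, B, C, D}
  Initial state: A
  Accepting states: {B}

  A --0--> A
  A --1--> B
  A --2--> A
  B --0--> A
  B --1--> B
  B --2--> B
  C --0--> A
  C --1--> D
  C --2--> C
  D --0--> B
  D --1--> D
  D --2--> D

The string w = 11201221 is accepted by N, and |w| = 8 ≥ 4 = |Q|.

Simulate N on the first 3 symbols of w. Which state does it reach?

Run of N on the first 3 characters of w = 1 1 2:
  step 0: A  (start)
  step 1: B  (read 1: A→B)
  step 2: B  (read 1: B→B)
  step 3: B  (read 2: B→B)

After reading 3 characters, N is in state B.

B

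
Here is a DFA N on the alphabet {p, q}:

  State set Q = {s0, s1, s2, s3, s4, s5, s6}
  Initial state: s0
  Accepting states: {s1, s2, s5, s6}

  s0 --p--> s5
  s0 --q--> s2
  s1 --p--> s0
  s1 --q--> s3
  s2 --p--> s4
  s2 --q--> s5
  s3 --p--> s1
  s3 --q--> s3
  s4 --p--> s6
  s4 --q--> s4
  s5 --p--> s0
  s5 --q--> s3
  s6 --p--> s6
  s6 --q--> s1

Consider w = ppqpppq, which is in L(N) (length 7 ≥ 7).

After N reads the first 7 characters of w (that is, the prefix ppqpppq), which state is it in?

State sequence: s0 -p-> s5 -p-> s0 -q-> s2 -p-> s4 -p-> s6 -p-> s6 -q-> s1

After reading 7 characters, N is in state s1.

s1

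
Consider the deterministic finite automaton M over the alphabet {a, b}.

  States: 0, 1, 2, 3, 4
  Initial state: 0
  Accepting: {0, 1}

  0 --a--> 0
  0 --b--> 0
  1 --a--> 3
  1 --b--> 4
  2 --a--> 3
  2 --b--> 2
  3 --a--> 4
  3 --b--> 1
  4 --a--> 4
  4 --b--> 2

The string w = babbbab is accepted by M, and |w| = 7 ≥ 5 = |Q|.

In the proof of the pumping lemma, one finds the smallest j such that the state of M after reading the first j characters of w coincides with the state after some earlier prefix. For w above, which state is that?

State sequence: 0 -b-> 0 -a-> 0 -b-> 0 -b-> 0 -b-> 0 -a-> 0 -b-> 0
First repeat at step 1: 0 was already visited.

The earliest repeat is at step j = 1: M is in 0, which it already visited at step i = 0.
The DFA has 5 states, so the proof of the pumping lemma guarantees a repeated state among the first 5+1 visited; the segment between the two visits is the pumpable y.

0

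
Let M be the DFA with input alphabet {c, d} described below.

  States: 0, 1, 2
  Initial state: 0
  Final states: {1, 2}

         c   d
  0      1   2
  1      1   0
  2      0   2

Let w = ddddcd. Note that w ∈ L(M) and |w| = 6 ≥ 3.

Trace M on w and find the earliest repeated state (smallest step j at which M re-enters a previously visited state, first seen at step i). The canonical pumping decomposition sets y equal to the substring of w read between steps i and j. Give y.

State sequence: 0 -d-> 2 -d-> 2 -d-> 2 -d-> 2 -c-> 0 -d-> 2
First repeat at step 2: 2 was already visited.

So i = 1, j = 2, giving x = w[0:1] = d, y = w[1:2] = d, z = w[2:6] = ddcd.
Check: |xy| = 2 ≤ 3 and |y| = 1 ≥ 1. Reading y takes M from 2 back to 2, so every xyⁱz is accepted.
Since M has 3 states, any run of length ≥ 3 visits 3+1 states, so by pigeonhole some state repeats within the first 3 steps — that repeat gives the pumpable loop.

d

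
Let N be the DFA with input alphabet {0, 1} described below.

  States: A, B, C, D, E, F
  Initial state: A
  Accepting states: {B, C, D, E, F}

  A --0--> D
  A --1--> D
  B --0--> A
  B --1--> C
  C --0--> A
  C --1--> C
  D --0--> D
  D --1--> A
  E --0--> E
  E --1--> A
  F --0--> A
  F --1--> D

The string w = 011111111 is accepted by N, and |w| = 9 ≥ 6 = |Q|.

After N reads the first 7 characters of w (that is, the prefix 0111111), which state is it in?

State sequence: A -0-> D -1-> A -1-> D -1-> A -1-> D -1-> A -1-> D

After reading 7 characters, N is in state D.

D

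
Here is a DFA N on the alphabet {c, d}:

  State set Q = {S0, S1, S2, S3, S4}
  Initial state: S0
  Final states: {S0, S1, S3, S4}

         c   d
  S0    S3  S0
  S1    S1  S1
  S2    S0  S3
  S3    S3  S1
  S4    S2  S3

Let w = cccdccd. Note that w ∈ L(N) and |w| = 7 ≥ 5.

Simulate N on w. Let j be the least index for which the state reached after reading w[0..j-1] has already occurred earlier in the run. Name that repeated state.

Run of N on w = c c c d c c d:
  step 0: S0  (start)
  step 1: S3  (read c: S0→S3)
  step 2: S3  (read c: S3→S3)   ← first repeat (S3 seen earlier)
  step 3: S3  (read c: S3→S3)
  step 4: S1  (read d: S3→S1)
  step 5: S1  (read c: S1→S1)
  step 6: S1  (read c: S1→S1)
  step 7: S1  (read d: S1→S1)

The earliest repeat is at step j = 2: N is in S3, which it already visited at step i = 1.
The DFA has 5 states, so the proof of the pumping lemma guarantees a repeated state among the first 5+1 visited; the segment between the two visits is the pumpable y.

S3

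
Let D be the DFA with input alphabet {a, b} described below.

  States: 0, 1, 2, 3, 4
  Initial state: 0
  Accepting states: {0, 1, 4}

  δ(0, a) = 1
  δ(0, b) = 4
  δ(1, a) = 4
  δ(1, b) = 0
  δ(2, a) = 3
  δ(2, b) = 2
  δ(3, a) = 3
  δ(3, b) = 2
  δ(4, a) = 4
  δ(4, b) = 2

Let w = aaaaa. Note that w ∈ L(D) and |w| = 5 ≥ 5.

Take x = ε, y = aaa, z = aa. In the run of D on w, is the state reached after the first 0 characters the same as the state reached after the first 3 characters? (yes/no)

Run of D on the first 3 characters of w = a a a:
  step 0: 0  (start)
  step 1: 1  (read a: 0→1)
  step 2: 4  (read a: 1→4)
  step 3: 4  (read a: 4→4)

After x (step 0): 0. After xy (step 3): 4.
They differ (0 ≠ 4), so y is not a cycle from the state after x; this split is not the one the pumping-lemma construction produces, and pumping y need not keep the string in L(D).

no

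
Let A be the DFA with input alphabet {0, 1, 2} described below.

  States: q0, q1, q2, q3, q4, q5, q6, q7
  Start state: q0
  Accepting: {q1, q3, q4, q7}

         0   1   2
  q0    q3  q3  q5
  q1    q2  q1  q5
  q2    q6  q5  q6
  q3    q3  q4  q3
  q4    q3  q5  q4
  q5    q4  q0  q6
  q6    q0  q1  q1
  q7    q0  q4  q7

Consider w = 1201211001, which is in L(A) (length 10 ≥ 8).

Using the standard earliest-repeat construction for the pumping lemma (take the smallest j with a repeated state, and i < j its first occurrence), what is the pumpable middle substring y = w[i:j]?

2

State sequence: q0 -1-> q3 -2-> q3 -0-> q3 -1-> q4 -2-> q4 -1-> q5 -1-> q0 -0-> q3 -0-> q3 -1-> q4
First repeat at step 2: q3 was already visited.

So i = 1, j = 2, giving x = w[0:1] = 1, y = w[1:2] = 2, z = w[2:10] = 01211001.
Check: |xy| = 2 ≤ 8 and |y| = 1 ≥ 1. Reading y takes A from q3 back to q3, so every xyⁱz is accepted.
With |Q| = 8, pigeonhole forces a state repeat no later than step 8; the substring read between the first and second visits to that state can be pumped.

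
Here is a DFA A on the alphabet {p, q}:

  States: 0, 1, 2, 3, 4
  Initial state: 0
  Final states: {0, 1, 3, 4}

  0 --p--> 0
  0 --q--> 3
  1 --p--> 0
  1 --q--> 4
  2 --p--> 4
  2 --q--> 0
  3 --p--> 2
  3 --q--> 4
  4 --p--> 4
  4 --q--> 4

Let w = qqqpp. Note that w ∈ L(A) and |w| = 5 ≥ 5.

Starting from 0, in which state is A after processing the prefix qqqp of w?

Run of A on the first 4 characters of w = q q q p:
  step 0: 0  (start)
  step 1: 3  (read q: 0→3)
  step 2: 4  (read q: 3→4)
  step 3: 4  (read q: 4→4)
  step 4: 4  (read p: 4→4)

After reading 4 characters, A is in state 4.
(This kind of state-tracing is the core of the pumping-lemma construction: with 5 states, pigeonhole forces a repeat within the first 5 steps.)

4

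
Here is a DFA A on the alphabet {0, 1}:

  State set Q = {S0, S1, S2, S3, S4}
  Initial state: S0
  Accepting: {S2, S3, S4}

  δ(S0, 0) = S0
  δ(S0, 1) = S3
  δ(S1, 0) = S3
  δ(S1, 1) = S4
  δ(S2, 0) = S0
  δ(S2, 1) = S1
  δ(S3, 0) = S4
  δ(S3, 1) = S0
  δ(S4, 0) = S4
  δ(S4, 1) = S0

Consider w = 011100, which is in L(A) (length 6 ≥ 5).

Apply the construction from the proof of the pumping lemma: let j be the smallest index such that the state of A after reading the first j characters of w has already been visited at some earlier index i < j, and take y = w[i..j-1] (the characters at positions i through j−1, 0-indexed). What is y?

0

Run of A on w = 0 1 1 1 0 0:
  step 0: S0  (start)
  step 1: S0  (read 0: S0→S0)   ← first repeat (S0 seen earlier)
  step 2: S3  (read 1: S0→S3)
  step 3: S0  (read 1: S3→S0)
  step 4: S3  (read 1: S0→S3)
  step 5: S4  (read 0: S3→S4)
  step 6: S4  (read 0: S4→S4)

So i = 0, j = 1, giving x = w[0:0] = ε, y = w[0:1] = 0, z = w[1:6] = 11100.
Check: |xy| = 1 ≤ 5 and |y| = 1 ≥ 1. Reading y takes A from S0 back to S0, so every xyⁱz is accepted.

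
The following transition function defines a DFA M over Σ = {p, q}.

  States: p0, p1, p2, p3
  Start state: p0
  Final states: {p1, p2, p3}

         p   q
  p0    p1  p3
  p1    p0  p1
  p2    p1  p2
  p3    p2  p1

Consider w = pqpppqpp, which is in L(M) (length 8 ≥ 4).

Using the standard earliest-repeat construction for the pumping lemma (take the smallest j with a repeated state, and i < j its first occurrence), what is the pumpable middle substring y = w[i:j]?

q

Run of M on w = p q p p p q p p:
  step 0: p0  (start)
  step 1: p1  (read p: p0→p1)
  step 2: p1  (read q: p1→p1)   ← first repeat (p1 seen earlier)
  step 3: p0  (read p: p1→p0)
  step 4: p1  (read p: p0→p1)
  step 5: p0  (read p: p1→p0)
  step 6: p3  (read q: p0→p3)
  step 7: p2  (read p: p3→p2)
  step 8: p1  (read p: p2→p1)

So i = 1, j = 2, giving x = w[0:1] = p, y = w[1:2] = q, z = w[2:8] = pppqpp.
Check: |xy| = 2 ≤ 4 and |y| = 1 ≥ 1. Reading y takes M from p1 back to p1, so every xyⁱz is accepted.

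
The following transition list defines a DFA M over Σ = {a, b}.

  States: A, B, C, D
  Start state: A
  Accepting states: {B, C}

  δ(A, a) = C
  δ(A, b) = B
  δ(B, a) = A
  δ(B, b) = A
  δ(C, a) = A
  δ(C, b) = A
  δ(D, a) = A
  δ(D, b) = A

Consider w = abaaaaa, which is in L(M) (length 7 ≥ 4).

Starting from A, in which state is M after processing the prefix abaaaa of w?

State sequence: A -a-> C -b-> A -a-> C -a-> A -a-> C -a-> A

After reading 6 characters, M is in state A.
(This kind of state-tracing is the core of the pumping-lemma construction: with 4 states, pigeonhole forces a repeat within the first 4 steps.)

A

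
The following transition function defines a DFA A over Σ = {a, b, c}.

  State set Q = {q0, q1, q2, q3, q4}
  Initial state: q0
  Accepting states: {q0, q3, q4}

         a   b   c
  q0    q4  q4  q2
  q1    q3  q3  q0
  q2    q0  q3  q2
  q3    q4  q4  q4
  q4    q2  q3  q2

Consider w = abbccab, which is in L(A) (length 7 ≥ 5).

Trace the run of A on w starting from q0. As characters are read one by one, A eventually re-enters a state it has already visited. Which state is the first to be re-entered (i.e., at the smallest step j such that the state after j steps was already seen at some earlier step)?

q4

Run of A on w = a b b c c a b:
  step 0: q0  (start)
  step 1: q4  (read a: q0→q4)
  step 2: q3  (read b: q4→q3)
  step 3: q4  (read b: q3→q4)   ← first repeat (q4 seen earlier)
  step 4: q2  (read c: q4→q2)
  step 5: q2  (read c: q2→q2)
  step 6: q0  (read a: q2→q0)
  step 7: q4  (read b: q0→q4)

The earliest repeat is at step j = 3: A is in q4, which it already visited at step i = 1.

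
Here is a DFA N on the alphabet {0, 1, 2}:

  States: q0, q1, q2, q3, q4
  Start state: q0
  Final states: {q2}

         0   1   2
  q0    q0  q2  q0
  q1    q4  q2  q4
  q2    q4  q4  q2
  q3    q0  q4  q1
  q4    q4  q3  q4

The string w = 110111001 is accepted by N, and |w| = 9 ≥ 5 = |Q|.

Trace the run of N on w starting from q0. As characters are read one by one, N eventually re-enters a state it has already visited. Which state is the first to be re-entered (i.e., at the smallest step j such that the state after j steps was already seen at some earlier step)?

Run of N on w = 1 1 0 1 1 1 0 0 1:
  step 0: q0  (start)
  step 1: q2  (read 1: q0→q2)
  step 2: q4  (read 1: q2→q4)
  step 3: q4  (read 0: q4→q4)   ← first repeat (q4 seen earlier)
  step 4: q3  (read 1: q4→q3)
  step 5: q4  (read 1: q3→q4)
  step 6: q3  (read 1: q4→q3)
  step 7: q0  (read 0: q3→q0)
  step 8: q0  (read 0: q0→q0)
  step 9: q2  (read 1: q0→q2)

The earliest repeat is at step j = 3: N is in q4, which it already visited at step i = 2.
Since N has 5 states, any run of length ≥ 5 visits 5+1 states, so by pigeonhole some state repeats within the first 5 steps — that repeat gives the pumpable loop.

q4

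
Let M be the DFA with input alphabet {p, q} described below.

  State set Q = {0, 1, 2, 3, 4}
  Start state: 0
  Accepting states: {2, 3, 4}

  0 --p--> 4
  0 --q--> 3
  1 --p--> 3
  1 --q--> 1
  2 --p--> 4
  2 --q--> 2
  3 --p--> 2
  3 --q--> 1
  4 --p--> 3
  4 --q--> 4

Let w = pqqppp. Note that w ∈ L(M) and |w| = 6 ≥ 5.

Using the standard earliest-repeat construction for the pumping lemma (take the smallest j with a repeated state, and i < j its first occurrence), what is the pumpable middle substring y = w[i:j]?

State sequence: 0 -p-> 4 -q-> 4 -q-> 4 -p-> 3 -p-> 2 -p-> 4
First repeat at step 2: 4 was already visited.

So i = 1, j = 2, giving x = w[0:1] = p, y = w[1:2] = q, z = w[2:6] = qppp.
Check: |xy| = 2 ≤ 5 and |y| = 1 ≥ 1. Reading y takes M from 4 back to 4, so every xyⁱz is accepted.

q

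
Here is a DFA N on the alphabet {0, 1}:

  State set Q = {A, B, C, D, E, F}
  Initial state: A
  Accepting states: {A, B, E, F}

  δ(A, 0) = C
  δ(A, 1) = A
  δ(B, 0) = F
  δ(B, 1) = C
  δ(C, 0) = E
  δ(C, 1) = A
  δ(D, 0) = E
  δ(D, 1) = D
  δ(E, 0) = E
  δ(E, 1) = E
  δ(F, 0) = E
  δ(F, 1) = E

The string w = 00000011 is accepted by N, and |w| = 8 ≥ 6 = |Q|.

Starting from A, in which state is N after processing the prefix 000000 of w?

E

Run of N on the first 6 characters of w = 0 0 0 0 0 0:
  step 0: A  (start)
  step 1: C  (read 0: A→C)
  step 2: E  (read 0: C→E)
  step 3: E  (read 0: E→E)
  step 4: E  (read 0: E→E)
  step 5: E  (read 0: E→E)
  step 6: E  (read 0: E→E)

After reading 6 characters, N is in state E.
(This kind of state-tracing is the core of the pumping-lemma construction: with 6 states, pigeonhole forces a repeat within the first 6 steps.)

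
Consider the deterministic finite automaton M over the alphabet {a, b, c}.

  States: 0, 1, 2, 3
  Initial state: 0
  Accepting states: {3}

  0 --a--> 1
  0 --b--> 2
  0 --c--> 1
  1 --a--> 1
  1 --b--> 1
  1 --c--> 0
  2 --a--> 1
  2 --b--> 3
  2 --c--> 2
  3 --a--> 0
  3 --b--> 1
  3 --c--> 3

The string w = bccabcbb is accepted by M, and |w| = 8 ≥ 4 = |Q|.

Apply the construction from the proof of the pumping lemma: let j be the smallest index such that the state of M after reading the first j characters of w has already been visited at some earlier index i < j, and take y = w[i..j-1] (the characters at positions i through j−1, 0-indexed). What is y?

c

Run of M on w = b c c a b c b b:
  step 0: 0  (start)
  step 1: 2  (read b: 0→2)
  step 2: 2  (read c: 2→2)   ← first repeat (2 seen earlier)
  step 3: 2  (read c: 2→2)
  step 4: 1  (read a: 2→1)
  step 5: 1  (read b: 1→1)
  step 6: 0  (read c: 1→0)
  step 7: 2  (read b: 0→2)
  step 8: 3  (read b: 2→3)

So i = 1, j = 2, giving x = w[0:1] = b, y = w[1:2] = c, z = w[2:8] = cabcbb.
Check: |xy| = 2 ≤ 4 and |y| = 1 ≥ 1. Reading y takes M from 2 back to 2, so every xyⁱz is accepted.
With |Q| = 4, pigeonhole forces a state repeat no later than step 4; the substring read between the first and second visits to that state can be pumped.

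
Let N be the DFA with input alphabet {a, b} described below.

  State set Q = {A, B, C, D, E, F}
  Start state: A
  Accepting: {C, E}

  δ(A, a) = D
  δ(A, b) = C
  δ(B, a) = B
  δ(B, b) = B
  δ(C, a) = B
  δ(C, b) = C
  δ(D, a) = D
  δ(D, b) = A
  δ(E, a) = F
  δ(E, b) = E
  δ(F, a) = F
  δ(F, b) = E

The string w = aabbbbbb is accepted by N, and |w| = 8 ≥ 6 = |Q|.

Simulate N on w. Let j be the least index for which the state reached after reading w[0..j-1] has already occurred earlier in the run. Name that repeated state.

D

Run of N on w = a a b b b b b b:
  step 0: A  (start)
  step 1: D  (read a: A→D)
  step 2: D  (read a: D→D)   ← first repeat (D seen earlier)
  step 3: A  (read b: D→A)
  step 4: C  (read b: A→C)
  step 5: C  (read b: C→C)
  step 6: C  (read b: C→C)
  step 7: C  (read b: C→C)
  step 8: C  (read b: C→C)

The earliest repeat is at step j = 2: N is in D, which it already visited at step i = 1.
The DFA has 6 states, so the proof of the pumping lemma guarantees a repeated state among the first 6+1 visited; the segment between the two visits is the pumpable y.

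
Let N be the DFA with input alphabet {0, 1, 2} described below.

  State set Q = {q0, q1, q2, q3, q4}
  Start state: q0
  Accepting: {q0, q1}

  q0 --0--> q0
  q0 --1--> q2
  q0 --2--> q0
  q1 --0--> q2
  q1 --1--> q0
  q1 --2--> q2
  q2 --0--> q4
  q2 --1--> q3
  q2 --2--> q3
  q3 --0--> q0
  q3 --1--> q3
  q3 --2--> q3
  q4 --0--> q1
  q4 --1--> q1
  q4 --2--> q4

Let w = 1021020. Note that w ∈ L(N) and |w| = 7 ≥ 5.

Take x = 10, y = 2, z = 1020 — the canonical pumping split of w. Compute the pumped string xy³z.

xy^3z = 10·2·2·2·1020 = 102221020.
Reading y = 2 takes N from q4 back to q4, so after x·y·y·y the machine is still in q4, and z then leads to the accepting state q0. Hence 102221020 ∈ L(N).

102221020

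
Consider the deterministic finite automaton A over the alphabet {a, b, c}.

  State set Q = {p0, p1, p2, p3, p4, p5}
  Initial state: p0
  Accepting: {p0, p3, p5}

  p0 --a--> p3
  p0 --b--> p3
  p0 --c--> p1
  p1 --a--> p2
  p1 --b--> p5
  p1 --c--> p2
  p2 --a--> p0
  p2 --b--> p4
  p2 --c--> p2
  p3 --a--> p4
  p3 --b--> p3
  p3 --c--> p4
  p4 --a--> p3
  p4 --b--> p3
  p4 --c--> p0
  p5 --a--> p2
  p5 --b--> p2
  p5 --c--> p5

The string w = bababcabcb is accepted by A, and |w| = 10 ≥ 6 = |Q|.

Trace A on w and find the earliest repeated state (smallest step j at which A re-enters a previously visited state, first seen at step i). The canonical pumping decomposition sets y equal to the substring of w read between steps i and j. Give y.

ab

Run of A on w = b a b a b c a b c b:
  step 0: p0  (start)
  step 1: p3  (read b: p0→p3)
  step 2: p4  (read a: p3→p4)
  step 3: p3  (read b: p4→p3)   ← first repeat (p3 seen earlier)
  step 4: p4  (read a: p3→p4)
  step 5: p3  (read b: p4→p3)
  step 6: p4  (read c: p3→p4)
  step 7: p3  (read a: p4→p3)
  step 8: p3  (read b: p3→p3)
  step 9: p4  (read c: p3→p4)
  step 10: p3  (read b: p4→p3)

So i = 1, j = 3, giving x = w[0:1] = b, y = w[1:3] = ab, z = w[3:10] = abcabcb.
Check: |xy| = 3 ≤ 6 and |y| = 2 ≥ 1. Reading y takes A from p3 back to p3, so every xyⁱz is accepted.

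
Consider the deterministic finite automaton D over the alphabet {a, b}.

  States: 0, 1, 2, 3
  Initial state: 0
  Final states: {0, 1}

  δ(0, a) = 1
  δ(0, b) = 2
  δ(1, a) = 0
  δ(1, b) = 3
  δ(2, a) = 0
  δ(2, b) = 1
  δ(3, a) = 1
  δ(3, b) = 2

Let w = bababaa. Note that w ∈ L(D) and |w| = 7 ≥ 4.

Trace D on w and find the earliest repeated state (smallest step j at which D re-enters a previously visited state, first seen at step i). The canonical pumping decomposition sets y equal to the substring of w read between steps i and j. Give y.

State sequence: 0 -b-> 2 -a-> 0 -b-> 2 -a-> 0 -b-> 2 -a-> 0 -a-> 1
First repeat at step 2: 0 was already visited.

So i = 0, j = 2, giving x = w[0:0] = ε, y = w[0:2] = ba, z = w[2:7] = babaa.
Check: |xy| = 2 ≤ 4 and |y| = 2 ≥ 1. Reading y takes D from 0 back to 0, so every xyⁱz is accepted.

ba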